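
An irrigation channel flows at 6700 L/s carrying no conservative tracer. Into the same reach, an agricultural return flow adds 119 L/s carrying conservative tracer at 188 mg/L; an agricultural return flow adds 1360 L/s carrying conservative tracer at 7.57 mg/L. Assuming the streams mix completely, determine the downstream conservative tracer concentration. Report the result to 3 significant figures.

3.99 mg/L

Conservation of mass: C = (6700·0 + 119.0·188.0 + 1360·7.570) / 8179 = 32670/8179 = 3.994 mg/L.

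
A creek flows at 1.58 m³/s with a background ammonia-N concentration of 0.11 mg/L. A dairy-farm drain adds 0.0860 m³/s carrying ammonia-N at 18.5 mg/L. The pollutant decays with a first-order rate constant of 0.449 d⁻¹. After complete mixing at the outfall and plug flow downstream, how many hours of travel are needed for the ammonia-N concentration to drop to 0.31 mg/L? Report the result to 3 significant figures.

65.7 h

Mixed concentration C = ΣQC/ΣQ = (1.580·0.1100 + 0.08600·18.50) / 1.666 = 1.765/1.666 = 1.059 mg/L.
1.059·exp(−k·t) = 0.31 → t = ln(1.059/0.31)/k = 236500 s = 65.68 h.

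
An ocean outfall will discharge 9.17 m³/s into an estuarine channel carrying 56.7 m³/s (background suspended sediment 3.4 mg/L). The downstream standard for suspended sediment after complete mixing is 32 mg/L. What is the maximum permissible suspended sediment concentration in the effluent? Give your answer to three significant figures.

209 mg/L

At the limit, (Qr·Cr + Qe·Cₑ)/(Qr + Qe) = 32:
Cₑ = (65.87·32 − 56.70·3.400) / 9.170 = 208.8 mg/L.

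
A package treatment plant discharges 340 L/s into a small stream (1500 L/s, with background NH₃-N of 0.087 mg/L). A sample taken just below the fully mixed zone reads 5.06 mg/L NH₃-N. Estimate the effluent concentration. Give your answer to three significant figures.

Mass balance: 1500·0.08700 + 340.0·Cₑ = 1840·5.060
→ Cₑ = (1840·5.060 − 1500·0.08700) / 340.0 = 27.00 mg/L.

27.0 mg/L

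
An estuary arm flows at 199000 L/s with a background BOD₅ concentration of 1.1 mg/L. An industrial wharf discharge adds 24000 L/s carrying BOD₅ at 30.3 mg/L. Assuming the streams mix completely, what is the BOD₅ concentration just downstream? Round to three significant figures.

4.24 mg/L

After mixing, C = (199000·1.100 + 24000·30.30) / 223000 = 946100/223000 = 4.243 mg/L.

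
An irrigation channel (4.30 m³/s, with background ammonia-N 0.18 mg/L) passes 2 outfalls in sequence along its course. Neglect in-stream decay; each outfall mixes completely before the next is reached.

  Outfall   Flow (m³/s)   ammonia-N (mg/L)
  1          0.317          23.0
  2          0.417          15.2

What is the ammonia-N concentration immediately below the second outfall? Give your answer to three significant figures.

2.86 mg/L

Outfall 1: combined Q = 4.617 m³/s; C = (4.300·0.1800 + 0.3170·23.00)/4.617 = 1.747 mg/L.
Outfall 2: combined Q = 5.034 m³/s; C = (4.617·1.747 + 0.4170·15.20)/5.034 = 2.861 mg/L.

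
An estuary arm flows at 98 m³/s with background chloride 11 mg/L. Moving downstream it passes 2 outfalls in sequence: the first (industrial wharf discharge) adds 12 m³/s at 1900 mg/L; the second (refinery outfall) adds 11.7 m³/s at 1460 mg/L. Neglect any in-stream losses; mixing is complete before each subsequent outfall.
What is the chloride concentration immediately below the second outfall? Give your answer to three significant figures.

Outfall 1: combined Q = 110.0 m³/s; C = (98.00·11.00 + 12.00·1900)/110.0 = 217.1 mg/L.
Outfall 2: combined Q = 121.7 m³/s; C = (110.0·217.1 + 11.70·1460)/121.7 = 336.6 mg/L.

337 mg/L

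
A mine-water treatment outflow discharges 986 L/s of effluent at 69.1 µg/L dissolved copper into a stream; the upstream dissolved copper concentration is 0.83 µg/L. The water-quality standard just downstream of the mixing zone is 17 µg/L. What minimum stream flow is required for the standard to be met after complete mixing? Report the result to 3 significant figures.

Set C_mix = 17: (Q·0.8300 + 986.0·69.10) / (Q + 986.0) = 17
→ Q = 986.0·(69.10 − 17)/(17 − 0.8300) = 3177 L/s.

3180 L/s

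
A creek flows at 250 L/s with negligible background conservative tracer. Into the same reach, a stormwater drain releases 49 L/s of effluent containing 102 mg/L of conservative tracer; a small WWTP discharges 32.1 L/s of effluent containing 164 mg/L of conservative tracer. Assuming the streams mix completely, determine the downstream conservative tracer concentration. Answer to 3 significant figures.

Flow-weighted average: C = (250.0·0 + 49.00·102.0 + 32.10·164.0) / 331.1 = 10260/331.1 = 30.99 mg/L.

31.0 mg/L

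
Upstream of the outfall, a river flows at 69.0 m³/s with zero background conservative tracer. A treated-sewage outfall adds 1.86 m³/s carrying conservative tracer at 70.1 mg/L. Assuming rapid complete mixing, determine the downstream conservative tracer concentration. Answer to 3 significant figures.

Conservation of mass: C = (69.00·0 + 1.860·70.10) / 70.86 = 130.4/70.86 = 1.840 mg/L.

1.84 mg/L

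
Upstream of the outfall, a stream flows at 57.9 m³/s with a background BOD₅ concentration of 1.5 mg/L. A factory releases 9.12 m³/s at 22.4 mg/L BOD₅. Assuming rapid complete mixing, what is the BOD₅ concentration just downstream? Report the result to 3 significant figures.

4.34 mg/L

Flow-weighted average: C = (57.90·1.500 + 9.120·22.40) / 67.02 = 291.1/67.02 = 4.344 mg/L.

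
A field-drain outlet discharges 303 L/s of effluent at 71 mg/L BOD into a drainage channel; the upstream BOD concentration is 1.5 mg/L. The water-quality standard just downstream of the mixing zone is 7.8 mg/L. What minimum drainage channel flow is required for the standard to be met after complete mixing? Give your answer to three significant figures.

3040 L/s

Set C_mix = 7.8: (Q·1.500 + 303.0·71.00) / (Q + 303.0) = 7.8
→ Q = 303.0·(71.00 − 7.8)/(7.8 − 1.500) = 3040 L/s.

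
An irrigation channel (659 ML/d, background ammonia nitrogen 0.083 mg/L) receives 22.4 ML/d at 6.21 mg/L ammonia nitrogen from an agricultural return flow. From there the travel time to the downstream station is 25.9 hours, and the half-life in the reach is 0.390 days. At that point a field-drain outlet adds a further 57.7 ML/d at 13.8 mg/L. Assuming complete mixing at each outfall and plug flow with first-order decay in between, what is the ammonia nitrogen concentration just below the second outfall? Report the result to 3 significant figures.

Mixed concentration C = ΣQC/ΣQ = (659.0·0.08300 + 22.40·6.210) / 681.4 = 193.8/681.4 = 0.2844 mg/L; combined flow 681.4 ML/d.
Half-life 0.390 d → k = ln 2 / 0.390 = 1.777 d⁻¹.
Decay over the reach: 0.2844·exp(−kt) = 0.2844·0.1469 = 0.04178 mg/L.
Second outfall: C = (681.4·0.04178 + 57.70·13.80)/739.1 = 1.116 mg/L.

1.12 mg/L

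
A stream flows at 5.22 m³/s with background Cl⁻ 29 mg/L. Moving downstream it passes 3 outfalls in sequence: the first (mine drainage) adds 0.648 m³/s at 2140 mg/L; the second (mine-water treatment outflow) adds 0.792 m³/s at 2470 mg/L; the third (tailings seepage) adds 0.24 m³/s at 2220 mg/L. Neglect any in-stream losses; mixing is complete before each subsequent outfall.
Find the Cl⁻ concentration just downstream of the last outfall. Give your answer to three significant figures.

Below outfall 1: Q → 5.868 m³/s, C = (5.220·29.00 + 0.6480·2140)/5.868 = 262.1 mg/L.
Below outfall 2: Q → 6.660 m³/s, C = (5.868·262.1 + 0.7920·2470)/6.660 = 524.7 mg/L.
Below outfall 3: Q → 6.900 m³/s, C = (6.660·524.7 + 0.2400·2220)/6.900 = 583.6 mg/L.

584 mg/L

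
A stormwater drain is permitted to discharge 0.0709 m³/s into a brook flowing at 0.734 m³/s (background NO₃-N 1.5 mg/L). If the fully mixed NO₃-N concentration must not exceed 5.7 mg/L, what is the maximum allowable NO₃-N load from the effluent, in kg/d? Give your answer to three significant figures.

301 kg/d

Mass balance at the limit: 0.7340·1.500 + 0.07090·Cₑ = 0.8049·5.7 → Cₑ = 49.18 mg/L.
Load = 0.07090 m³/s × 49.18 g/m³ × 86 400 s/d = 301.3 kg/d.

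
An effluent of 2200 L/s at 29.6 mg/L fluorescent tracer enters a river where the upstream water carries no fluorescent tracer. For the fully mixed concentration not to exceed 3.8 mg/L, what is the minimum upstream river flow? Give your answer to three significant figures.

14900 L/s

Set C_mix = 3.8: (Q·0 + 2200·29.60) / (Q + 2200) = 3.8
→ Q = 2200·(29.60 − 3.8)/(3.8 − 0) = 14940 L/s.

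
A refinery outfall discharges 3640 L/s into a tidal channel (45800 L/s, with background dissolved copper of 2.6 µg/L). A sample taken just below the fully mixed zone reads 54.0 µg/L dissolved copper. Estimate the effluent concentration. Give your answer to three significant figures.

701 µg/L

Mass balance: 45800·2.600 + 3640·Cₑ = 49440·54.00
→ Cₑ = (49440·54.00 − 45800·2.600) / 3640 = 700.7 µg/L.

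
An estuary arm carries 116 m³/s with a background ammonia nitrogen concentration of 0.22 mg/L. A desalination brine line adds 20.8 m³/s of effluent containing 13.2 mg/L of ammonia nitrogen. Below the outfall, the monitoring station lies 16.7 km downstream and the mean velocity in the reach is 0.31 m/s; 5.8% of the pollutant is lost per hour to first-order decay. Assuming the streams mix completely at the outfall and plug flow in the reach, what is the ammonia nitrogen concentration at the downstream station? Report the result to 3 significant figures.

After mixing, C = (116.0·0.2200 + 20.80·13.20) / 136.8 = 300.1/136.8 = 2.194 mg/L.
Travel time t = 16.7·1000 / 0.31 = 53870 s = 14.96 h.
5.8%/h lost → k = −ln(1 − 0.058) = 0.05975 h⁻¹.
Decay over the reach: 2.194·exp(−kt) = 2.194·0.4090 = 0.8971 mg/L.

0.897 mg/L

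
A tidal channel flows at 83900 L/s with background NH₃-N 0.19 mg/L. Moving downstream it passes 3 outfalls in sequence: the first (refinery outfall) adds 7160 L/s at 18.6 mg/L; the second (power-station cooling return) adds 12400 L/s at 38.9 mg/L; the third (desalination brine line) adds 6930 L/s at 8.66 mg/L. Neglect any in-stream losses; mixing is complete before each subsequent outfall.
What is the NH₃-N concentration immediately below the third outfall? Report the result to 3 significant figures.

After outfall 1: Q = 83900 + 7160 = 91060 L/s; C = (83900·0.1900 + 7160·18.60)/91060 = 1.638 mg/L.
After outfall 2: Q = 91060 + 12400 = 103500 L/s; C = (91060·1.638 + 12400·38.90)/103500 = 6.104 mg/L.
After outfall 3: Q = 103500 + 6930 = 110400 L/s; C = (103500·6.104 + 6930·8.660)/110400 = 6.264 mg/L.

6.26 mg/L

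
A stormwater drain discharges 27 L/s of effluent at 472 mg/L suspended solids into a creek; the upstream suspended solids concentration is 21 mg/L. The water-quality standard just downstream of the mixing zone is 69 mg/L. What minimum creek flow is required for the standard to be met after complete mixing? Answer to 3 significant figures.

227 L/s

Set C_mix = 69: (Q·21.00 + 27.00·472.0) / (Q + 27.00) = 69
→ Q = 27.00·(472.0 − 69)/(69 − 21.00) = 226.7 L/s.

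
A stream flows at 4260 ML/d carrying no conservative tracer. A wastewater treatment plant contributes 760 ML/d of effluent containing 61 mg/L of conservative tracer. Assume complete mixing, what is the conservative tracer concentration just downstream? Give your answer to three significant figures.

After mixing, C = (4260·0 + 760.0·61.00) / 5020 = 46360/5020 = 9.235 mg/L.

9.24 mg/L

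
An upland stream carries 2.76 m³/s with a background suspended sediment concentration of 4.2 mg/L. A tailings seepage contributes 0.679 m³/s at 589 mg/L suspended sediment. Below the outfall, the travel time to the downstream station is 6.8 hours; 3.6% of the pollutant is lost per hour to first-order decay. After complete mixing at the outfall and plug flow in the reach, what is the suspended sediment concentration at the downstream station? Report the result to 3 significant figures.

93.3 mg/L

Flow-weighted average: C = (2.760·4.200 + 0.6790·589.0) / 3.439 = 411.5/3.439 = 119.7 mg/L.
3.6%/h lost → k = −ln(1 − 0.036) = 0.03666 h⁻¹.
Applying C = C₀e^(−kt): 119.7 × 0.7793 = 93.26 mg/L.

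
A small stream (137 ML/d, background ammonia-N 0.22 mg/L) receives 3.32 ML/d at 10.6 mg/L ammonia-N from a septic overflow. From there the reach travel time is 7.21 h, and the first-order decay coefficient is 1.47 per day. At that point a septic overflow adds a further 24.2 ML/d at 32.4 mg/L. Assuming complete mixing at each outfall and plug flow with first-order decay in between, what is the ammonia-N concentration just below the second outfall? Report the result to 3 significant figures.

Conservation of mass: C = (137.0·0.2200 + 3.320·10.60) / 140.3 = 65.33/140.3 = 0.4656 mg/L; combined flow 140.3 ML/d.
After decay, C = 0.4656 × e^(−kt) = 0.4656 × 0.6430 = 0.2994 mg/L.
At the second outfall, C = (140.3·0.2994 + 24.20·32.40) / (140.3 + 24.20) = 5.021 mg/L.

5.02 mg/L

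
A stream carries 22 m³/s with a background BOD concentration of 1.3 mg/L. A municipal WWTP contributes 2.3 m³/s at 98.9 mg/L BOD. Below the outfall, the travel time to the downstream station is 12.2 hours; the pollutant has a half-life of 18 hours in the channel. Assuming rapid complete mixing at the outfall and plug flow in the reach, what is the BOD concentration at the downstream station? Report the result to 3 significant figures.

6.59 mg/L

Flow-weighted average: C = (22.00·1.300 + 2.300·98.90) / 24.30 = 256.1/24.30 = 10.54 mg/L.
Half-life 18 h → k = ln 2 / 18 = 0.03851 h⁻¹ = 0.9242 d⁻¹.
After decay, C = 10.54 × e^(−kt) = 10.54 × 0.6251 = 6.588 mg/L.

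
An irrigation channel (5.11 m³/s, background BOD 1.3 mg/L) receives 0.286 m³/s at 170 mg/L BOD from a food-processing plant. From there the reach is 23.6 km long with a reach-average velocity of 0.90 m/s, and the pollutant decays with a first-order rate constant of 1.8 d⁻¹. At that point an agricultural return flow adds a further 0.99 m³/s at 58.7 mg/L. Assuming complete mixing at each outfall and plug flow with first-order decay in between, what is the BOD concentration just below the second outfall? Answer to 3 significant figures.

Mass balance: C = (5.110·1.300 + 0.2860·170.0) / 5.396 = 55.26/5.396 = 10.24 mg/L; combined flow 5.396 m³/s.
Travel time t = 23.6·1000 / 0.90 = 26220 s = 7.284 h.
Applying C = C₀e^(−kt): 10.24 × 0.5791 = 5.931 mg/L.
At the second outfall, C = (5.396·5.931 + 0.9900·58.70) / (5.396 + 0.9900) = 14.11 mg/L.

14.1 mg/L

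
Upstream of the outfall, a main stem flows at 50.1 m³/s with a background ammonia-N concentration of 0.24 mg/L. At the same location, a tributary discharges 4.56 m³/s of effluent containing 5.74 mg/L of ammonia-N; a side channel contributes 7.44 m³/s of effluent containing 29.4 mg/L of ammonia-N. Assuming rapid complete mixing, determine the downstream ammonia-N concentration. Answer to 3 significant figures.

Conservation of mass: C = (50.10·0.2400 + 4.560·5.740 + 7.440·29.40) / 62.10 = 256.9/62.10 = 4.137 mg/L.

4.14 mg/L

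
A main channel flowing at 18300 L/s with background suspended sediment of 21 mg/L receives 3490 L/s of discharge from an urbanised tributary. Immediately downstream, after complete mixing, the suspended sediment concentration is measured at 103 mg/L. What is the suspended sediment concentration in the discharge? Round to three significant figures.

Mass balance: 18300·21.00 + 3490·Cₑ = 21790·103.0
→ Cₑ = (21790·103.0 − 18300·21.00) / 3490 = 533.0 mg/L.

533 mg/L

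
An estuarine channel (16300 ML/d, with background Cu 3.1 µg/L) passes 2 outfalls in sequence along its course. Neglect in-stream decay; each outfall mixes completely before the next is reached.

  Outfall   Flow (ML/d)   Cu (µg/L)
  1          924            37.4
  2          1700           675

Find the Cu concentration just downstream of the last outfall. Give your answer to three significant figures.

65.1 µg/L

Below outfall 1: Q → 17220 ML/d, C = (16300·3.100 + 924.0·37.40)/17220 = 4.940 µg/L.
Below outfall 2: Q → 18920 ML/d, C = (17220·4.940 + 1700·675.0)/18920 = 65.13 µg/L.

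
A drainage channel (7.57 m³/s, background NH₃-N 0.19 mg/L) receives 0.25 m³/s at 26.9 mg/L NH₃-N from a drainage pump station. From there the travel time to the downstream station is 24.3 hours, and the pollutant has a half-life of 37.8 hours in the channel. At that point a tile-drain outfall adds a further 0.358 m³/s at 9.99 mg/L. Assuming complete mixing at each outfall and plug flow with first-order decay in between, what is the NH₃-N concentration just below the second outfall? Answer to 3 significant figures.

1.08 mg/L

Conservation of mass: C = (7.570·0.1900 + 0.2500·26.90) / 7.820 = 8.163/7.820 = 1.044 mg/L; combined flow 7.820 m³/s.
Half-life 37.8 h → k = ln 2 / 37.8 = 0.01834 h⁻¹ = 0.4401 d⁻¹.
After decay, C = 1.044 × e^(−kt) = 1.044 × 0.6404 = 0.6686 mg/L.
At the second outfall, C = (7.820·0.6686 + 0.3580·9.990) / (7.820 + 0.3580) = 1.077 mg/L.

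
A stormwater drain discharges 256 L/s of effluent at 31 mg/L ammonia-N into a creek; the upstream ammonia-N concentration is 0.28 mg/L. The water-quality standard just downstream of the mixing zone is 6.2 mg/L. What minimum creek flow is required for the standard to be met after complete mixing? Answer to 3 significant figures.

1070 L/s

Set C_mix = 6.2: (Q·0.2800 + 256.0·31.00) / (Q + 256.0) = 6.2
→ Q = 256.0·(31.00 − 6.2)/(6.2 − 0.2800) = 1072 L/s.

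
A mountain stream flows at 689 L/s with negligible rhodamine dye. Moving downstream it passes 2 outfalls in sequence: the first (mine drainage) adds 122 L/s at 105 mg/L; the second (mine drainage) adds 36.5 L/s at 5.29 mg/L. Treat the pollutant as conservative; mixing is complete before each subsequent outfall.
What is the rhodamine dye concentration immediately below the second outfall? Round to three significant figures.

After outfall 1: Q = 689.0 + 122.0 = 811.0 L/s; C = (689.0·0 + 122.0·105.0)/811.0 = 15.80 mg/L.
After outfall 2: Q = 811.0 + 36.50 = 847.5 L/s; C = (811.0·15.80 + 36.50·5.290)/847.5 = 15.34 mg/L.

15.3 mg/L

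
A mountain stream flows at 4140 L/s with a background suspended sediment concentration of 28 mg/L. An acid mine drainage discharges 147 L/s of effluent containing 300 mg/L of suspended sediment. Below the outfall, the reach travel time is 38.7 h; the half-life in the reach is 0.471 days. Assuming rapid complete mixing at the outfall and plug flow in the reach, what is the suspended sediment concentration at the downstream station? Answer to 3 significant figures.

3.48 mg/L

Mass balance: C = (4140·28.00 + 147.0·300.0) / 4287 = 160000/4287 = 37.33 mg/L.
Half-life 0.471 d → k = ln 2 / 0.471 = 1.472 d⁻¹.
Applying C = C₀e^(−kt): 37.33 × 0.09320 = 3.479 mg/L.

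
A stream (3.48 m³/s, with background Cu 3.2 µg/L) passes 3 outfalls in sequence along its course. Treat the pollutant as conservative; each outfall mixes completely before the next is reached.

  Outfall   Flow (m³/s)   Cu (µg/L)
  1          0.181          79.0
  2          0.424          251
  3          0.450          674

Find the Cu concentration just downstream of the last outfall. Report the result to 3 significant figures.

96.0 µg/L

After outfall 1: Q = 3.480 + 0.1810 = 3.661 m³/s; C = (3.480·3.200 + 0.1810·79.00)/3.661 = 6.948 µg/L.
After outfall 2: Q = 3.661 + 0.4240 = 4.085 m³/s; C = (3.661·6.948 + 0.4240·251.0)/4.085 = 32.28 µg/L.
After outfall 3: Q = 4.085 + 0.4500 = 4.535 m³/s; C = (4.085·32.28 + 0.4500·674.0)/4.535 = 95.96 µg/L.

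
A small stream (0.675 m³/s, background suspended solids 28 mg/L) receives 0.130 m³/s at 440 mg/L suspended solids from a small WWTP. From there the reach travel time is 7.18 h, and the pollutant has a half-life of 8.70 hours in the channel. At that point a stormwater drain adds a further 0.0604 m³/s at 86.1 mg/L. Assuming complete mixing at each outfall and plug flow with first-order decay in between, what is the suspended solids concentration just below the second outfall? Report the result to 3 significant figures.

After mixing, C = (0.6750·28.00 + 0.1300·440.0) / 0.8050 = 76.10/0.8050 = 94.53 mg/L; combined flow 0.8050 m³/s.
Half-life 8.70 h → k = ln 2 / 8.70 = 0.07967 h⁻¹ = 1.912 d⁻¹.
After decay, C = 94.53 × e^(−kt) = 94.53 × 0.5644 = 53.35 mg/L.
Second outfall: C = (0.8050·53.35 + 0.06040·86.10)/0.8654 = 55.64 mg/L.

55.6 mg/L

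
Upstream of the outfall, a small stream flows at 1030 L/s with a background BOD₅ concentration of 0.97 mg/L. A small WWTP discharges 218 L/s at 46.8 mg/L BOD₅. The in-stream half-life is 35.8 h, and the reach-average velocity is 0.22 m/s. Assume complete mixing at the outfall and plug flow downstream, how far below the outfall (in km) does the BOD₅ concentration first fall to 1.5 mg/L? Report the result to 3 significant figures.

73.2 km

Flow-weighted average: C = (1030·0.9700 + 218.0·46.80) / 1248 = 11200/1248 = 8.976 mg/L.
Half-life 35.8 h → k = ln 2 / 35.8 = 0.01936 h⁻¹ = 0.4647 d⁻¹.
Set 8.976·exp(−k·t) = 1.5 → t = ln(8.976/1.5)/k = 332600 s = 92.40 h.
Distance = v·t = 0.22·332600 = 73180 m = 73.18 km.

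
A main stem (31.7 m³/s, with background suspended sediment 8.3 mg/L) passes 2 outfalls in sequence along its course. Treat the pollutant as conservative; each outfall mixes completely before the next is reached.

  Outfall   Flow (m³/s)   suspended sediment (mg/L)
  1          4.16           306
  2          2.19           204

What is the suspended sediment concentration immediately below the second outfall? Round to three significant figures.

52.1 mg/L

Below outfall 1: Q → 35.86 m³/s, C = (31.70·8.300 + 4.160·306.0)/35.86 = 42.84 mg/L.
Below outfall 2: Q → 38.05 m³/s, C = (35.86·42.84 + 2.190·204.0)/38.05 = 52.11 mg/L.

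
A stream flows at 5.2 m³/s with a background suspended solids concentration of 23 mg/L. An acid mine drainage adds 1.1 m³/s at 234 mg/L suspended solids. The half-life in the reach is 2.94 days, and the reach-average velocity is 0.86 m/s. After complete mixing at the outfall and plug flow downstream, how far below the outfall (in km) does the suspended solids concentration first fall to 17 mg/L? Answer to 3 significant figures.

Flow-weighted average: C = (5.200·23.00 + 1.100·234.0) / 6.300 = 377.0/6.300 = 59.84 mg/L.
Half-life 2.94 d → k = ln 2 / 2.94 = 0.2358 d⁻¹.
Set 59.84·exp(−k·t) = 17 → t = ln(59.84/17)/k = 461200 s = 128.1 h.
Distance = v·t = 0.86·461200 = 396600 m = 396.6 km.

397 km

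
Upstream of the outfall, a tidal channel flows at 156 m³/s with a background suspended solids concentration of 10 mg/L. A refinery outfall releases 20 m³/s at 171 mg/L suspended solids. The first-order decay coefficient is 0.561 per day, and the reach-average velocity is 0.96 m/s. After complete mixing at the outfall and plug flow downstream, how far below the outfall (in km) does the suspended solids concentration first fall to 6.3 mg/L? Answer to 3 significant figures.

Conservation of mass: C = (156.0·10.00 + 20.00·171.0) / 176.0 = 4980/176.0 = 28.30 mg/L.
Set 28.30·exp(−k·t) = 6.3 → t = ln(28.30/6.3)/k = 231300 s = 64.26 h.
Distance = v·t = 0.96·231300 = 222100 m = 222.1 km.

222 km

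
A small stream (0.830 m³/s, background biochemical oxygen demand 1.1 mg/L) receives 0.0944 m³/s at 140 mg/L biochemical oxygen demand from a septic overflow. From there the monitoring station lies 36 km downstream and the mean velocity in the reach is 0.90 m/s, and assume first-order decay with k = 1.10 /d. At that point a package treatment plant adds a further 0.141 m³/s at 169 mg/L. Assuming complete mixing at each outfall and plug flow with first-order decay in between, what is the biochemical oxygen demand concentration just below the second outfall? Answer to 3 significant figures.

30.3 mg/L

After mixing, C = (0.8300·1.100 + 0.09440·140.0) / 0.9244 = 14.13/0.9244 = 15.28 mg/L; combined flow 0.9244 m³/s.
Travel time t = 36·1000 / 0.90 = 40000 s = 11.11 h.
After decay, C = 15.28 × e^(−kt) = 15.28 × 0.6009 = 9.185 mg/L.
Second outfall: C = (0.9244·9.185 + 0.1410·169.0)/1.065 = 30.34 mg/L.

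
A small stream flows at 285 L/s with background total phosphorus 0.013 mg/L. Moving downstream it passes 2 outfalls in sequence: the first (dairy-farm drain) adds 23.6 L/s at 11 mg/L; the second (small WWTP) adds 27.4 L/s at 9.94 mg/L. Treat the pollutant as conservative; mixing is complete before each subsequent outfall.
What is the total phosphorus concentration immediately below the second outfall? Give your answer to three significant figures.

1.59 mg/L

Outfall 1: combined Q = 308.6 L/s; C = (285.0·0.01300 + 23.60·11.00)/308.6 = 0.8532 mg/L.
Outfall 2: combined Q = 336.0 L/s; C = (308.6·0.8532 + 27.40·9.940)/336.0 = 1.594 mg/L.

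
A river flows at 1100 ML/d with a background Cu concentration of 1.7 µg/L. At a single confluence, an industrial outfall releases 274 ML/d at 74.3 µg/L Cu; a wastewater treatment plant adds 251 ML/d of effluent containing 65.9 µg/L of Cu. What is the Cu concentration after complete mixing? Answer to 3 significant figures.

23.9 µg/L

Mass balance: C = (1100·1.700 + 274.0·74.30 + 251.0·65.90) / 1625 = 38770/1625 = 23.86 µg/L.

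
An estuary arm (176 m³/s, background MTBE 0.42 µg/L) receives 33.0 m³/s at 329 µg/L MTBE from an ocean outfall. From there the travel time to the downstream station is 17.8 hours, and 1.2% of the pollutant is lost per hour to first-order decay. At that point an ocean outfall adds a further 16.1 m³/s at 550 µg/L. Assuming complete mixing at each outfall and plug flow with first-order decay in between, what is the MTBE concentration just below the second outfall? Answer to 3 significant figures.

Mixed concentration C = ΣQC/ΣQ = (176.0·0.4200 + 33.00·329.0) / 209.0 = 10930/209.0 = 52.30 µg/L; combined flow 209.0 m³/s.
1.2%/h lost → k = −ln(1 − 0.012) = 0.01207 h⁻¹.
First-order decay: C = 52.30·exp(−k·t) = 52.30·0.8066 = 42.19 µg/L.
Second outfall: C = (209.0·42.19 + 16.10·550.0)/225.1 = 78.51 µg/L.

78.5 µg/L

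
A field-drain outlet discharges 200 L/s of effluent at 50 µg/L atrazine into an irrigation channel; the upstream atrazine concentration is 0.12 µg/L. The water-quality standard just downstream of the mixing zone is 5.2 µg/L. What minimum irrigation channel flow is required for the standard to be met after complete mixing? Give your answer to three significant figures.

1760 L/s

Set C_mix = 5.2: (Q·0.1200 + 200.0·50.00) / (Q + 200.0) = 5.2
→ Q = 200.0·(50.00 − 5.2)/(5.2 − 0.1200) = 1764 L/s.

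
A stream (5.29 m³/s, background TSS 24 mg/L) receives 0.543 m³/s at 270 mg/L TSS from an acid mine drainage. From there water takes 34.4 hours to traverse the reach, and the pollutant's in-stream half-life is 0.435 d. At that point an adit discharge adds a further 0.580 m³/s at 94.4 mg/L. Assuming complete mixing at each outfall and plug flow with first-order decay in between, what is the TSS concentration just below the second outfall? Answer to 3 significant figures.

12.9 mg/L

Conservation of mass: C = (5.290·24.00 + 0.5430·270.0) / 5.833 = 273.6/5.833 = 46.90 mg/L; combined flow 5.833 m³/s.
Half-life 0.435 d → k = ln 2 / 0.435 = 1.593 d⁻¹.
After decay, C = 46.90 × e^(−kt) = 46.90 × 0.1019 = 4.778 mg/L.
At the second outfall, C = (5.833·4.778 + 0.5800·94.40) / (5.833 + 0.5800) = 12.88 mg/L.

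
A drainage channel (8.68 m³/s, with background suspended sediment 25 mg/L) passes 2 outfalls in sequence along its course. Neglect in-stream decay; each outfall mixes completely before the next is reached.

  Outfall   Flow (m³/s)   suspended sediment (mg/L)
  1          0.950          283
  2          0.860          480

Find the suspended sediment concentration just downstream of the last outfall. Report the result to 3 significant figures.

Outfall 1: combined Q = 9.630 m³/s; C = (8.680·25.00 + 0.9500·283.0)/9.630 = 50.45 mg/L.
Outfall 2: combined Q = 10.49 m³/s; C = (9.630·50.45 + 0.8600·480.0)/10.49 = 85.67 mg/L.

85.7 mg/L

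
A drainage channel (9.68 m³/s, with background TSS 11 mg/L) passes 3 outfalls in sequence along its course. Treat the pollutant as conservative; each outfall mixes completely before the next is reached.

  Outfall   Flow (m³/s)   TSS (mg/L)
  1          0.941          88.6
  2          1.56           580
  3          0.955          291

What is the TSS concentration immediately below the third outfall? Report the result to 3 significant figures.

After outfall 1: Q = 9.680 + 0.9410 = 10.62 m³/s; C = (9.680·11.00 + 0.9410·88.60)/10.62 = 17.88 mg/L.
After outfall 2: Q = 10.62 + 1.560 = 12.18 m³/s; C = (10.62·17.88 + 1.560·580.0)/12.18 = 89.87 mg/L.
After outfall 3: Q = 12.18 + 0.9550 = 13.14 m³/s; C = (12.18·89.87 + 0.9550·291.0)/13.14 = 104.5 mg/L.

104 mg/L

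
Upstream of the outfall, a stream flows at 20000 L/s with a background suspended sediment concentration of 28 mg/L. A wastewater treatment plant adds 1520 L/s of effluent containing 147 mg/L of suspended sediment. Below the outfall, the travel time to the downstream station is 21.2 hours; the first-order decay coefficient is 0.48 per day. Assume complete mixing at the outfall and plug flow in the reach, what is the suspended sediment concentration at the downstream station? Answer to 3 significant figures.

Conservation of mass: C = (20000·28.00 + 1520·147.0) / 21520 = 783400/21520 = 36.41 mg/L.
Decay over the reach: 36.41·exp(−kt) = 36.41·0.6544 = 23.82 mg/L.

23.8 mg/L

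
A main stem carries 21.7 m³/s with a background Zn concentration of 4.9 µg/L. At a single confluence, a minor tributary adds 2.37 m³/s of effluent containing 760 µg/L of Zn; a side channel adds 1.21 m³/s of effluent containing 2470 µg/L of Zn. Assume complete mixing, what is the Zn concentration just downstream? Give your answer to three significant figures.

194 µg/L

Mass balance: C = (21.70·4.900 + 2.370·760.0 + 1.210·2470) / 25.28 = 4896/25.28 = 193.7 µg/L.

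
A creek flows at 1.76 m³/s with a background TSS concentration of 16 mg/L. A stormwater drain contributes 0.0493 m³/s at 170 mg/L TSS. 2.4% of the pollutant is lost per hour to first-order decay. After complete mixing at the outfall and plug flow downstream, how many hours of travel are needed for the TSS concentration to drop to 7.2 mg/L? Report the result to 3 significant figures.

42.5 h

After mixing, C = (1.760·16.00 + 0.04930·170.0) / 1.809 = 36.54/1.809 = 20.20 mg/L.
2.4%/h lost → k = −ln(1 − 0.024) = 0.02429 h⁻¹.
20.20·exp(−k·t) = 7.2 → t = ln(20.20/7.2)/k = 152800 s = 42.46 h.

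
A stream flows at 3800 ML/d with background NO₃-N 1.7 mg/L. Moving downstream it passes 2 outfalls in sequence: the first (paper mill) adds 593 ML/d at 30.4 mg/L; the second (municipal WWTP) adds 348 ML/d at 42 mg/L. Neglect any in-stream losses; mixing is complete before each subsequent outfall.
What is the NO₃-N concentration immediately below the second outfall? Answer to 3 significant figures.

Outfall 1: combined Q = 4393 ML/d; C = (3800·1.700 + 593.0·30.40)/4393 = 5.574 mg/L.
Outfall 2: combined Q = 4741 ML/d; C = (4393·5.574 + 348.0·42.00)/4741 = 8.248 mg/L.

8.25 mg/L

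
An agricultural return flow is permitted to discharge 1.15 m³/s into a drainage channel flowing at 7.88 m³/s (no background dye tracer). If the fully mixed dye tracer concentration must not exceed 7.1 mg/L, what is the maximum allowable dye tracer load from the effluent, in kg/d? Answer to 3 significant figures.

5540 kg/d

Mass balance at the limit: 7.880·0 + 1.150·Cₑ = 9.030·7.1 → Cₑ = 55.75 mg/L.
Load = 1.150 m³/s × 55.75 g/m³ × 86 400 s/d = 5539 kg/d.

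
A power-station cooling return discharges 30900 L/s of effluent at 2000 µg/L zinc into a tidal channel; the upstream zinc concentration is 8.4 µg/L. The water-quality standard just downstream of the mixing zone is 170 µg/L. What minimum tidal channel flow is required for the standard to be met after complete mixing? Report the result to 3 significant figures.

350000 L/s

Set C_mix = 170: (Q·8.400 + 30900·2000) / (Q + 30900) = 170
→ Q = 30900·(2000 − 170)/(170 − 8.400) = 349900 L/s.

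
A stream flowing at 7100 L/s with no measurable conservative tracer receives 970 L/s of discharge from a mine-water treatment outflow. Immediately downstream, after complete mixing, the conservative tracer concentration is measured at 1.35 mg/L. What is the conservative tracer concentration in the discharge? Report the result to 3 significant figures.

Mass balance: 7100·0 + 970.0·Cₑ = 8070·1.350
→ Cₑ = (8070·1.350 − 7100·0) / 970.0 = 11.23 mg/L.

11.2 mg/L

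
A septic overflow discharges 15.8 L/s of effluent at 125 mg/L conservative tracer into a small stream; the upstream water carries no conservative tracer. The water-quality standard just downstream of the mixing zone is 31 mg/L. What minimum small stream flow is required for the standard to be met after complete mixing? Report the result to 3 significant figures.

47.9 L/s

Set C_mix = 31: (Q·0 + 15.80·125.0) / (Q + 15.80) = 31
→ Q = 15.80·(125.0 − 31)/(31 − 0) = 47.91 L/s.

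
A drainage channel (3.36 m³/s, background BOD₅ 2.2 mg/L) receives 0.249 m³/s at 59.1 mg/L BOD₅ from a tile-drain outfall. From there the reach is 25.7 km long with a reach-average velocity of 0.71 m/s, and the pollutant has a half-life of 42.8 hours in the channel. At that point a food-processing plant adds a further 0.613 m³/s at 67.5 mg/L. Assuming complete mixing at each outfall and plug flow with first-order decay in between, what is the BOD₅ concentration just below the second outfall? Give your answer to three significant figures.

Conservation of mass: C = (3.360·2.200 + 0.2490·59.10) / 3.609 = 22.11/3.609 = 6.126 mg/L; combined flow 3.609 m³/s.
Travel time t = 25.7·1000 / 0.71 = 36200 s = 10.05 h.
Half-life 42.8 h → k = ln 2 / 42.8 = 0.01620 h⁻¹ = 0.3887 d⁻¹.
Decay over the reach: 6.126·exp(−kt) = 6.126·0.8497 = 5.205 mg/L.
Second outfall: C = (3.609·5.205 + 0.6130·67.50)/4.222 = 14.25 mg/L.

14.2 mg/L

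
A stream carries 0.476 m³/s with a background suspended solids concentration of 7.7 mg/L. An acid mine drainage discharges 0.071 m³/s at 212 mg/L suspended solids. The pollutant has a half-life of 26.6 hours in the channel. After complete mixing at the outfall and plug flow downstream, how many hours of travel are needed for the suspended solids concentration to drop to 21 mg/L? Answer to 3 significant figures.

18.7 h

Mass balance: C = (0.4760·7.700 + 0.07100·212.0) / 0.5470 = 18.72/0.5470 = 34.22 mg/L.
Half-life 26.6 h → k = ln 2 / 26.6 = 0.02606 h⁻¹ = 0.6254 d⁻¹.
34.22·exp(−k·t) = 21 → t = ln(34.22/21)/k = 67450 s = 18.74 h.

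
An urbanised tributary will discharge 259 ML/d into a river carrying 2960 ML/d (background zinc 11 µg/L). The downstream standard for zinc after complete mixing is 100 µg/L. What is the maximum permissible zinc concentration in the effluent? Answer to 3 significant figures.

At the limit, (Qr·Cr + Qe·Cₑ)/(Qr + Qe) = 100:
Cₑ = (3219·100 − 2960·11.00) / 259.0 = 1117 µg/L.

1120 µg/L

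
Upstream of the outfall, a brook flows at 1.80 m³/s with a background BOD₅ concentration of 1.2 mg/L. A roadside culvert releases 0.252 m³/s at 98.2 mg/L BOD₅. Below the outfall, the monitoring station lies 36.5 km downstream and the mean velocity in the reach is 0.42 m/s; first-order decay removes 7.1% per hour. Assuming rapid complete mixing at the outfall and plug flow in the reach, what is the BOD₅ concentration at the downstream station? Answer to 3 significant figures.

2.22 mg/L

Mixed concentration C = ΣQC/ΣQ = (1.800·1.200 + 0.2520·98.20) / 2.052 = 26.91/2.052 = 13.11 mg/L.
Travel time t = 36.5·1000 / 0.42 = 86900 s = 24.14 h.
7.1%/h lost → k = −ln(1 − 0.071) = 0.07365 h⁻¹.
After decay, C = 13.11 × e^(−kt) = 13.11 × 0.1690 = 2.216 mg/L.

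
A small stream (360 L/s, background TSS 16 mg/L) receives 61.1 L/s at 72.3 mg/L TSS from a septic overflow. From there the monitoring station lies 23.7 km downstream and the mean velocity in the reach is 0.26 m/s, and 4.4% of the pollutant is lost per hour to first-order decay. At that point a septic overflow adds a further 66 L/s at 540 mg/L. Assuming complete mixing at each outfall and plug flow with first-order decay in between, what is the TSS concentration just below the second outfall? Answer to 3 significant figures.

Mixed concentration C = ΣQC/ΣQ = (360.0·16.00 + 61.10·72.30) / 421.1 = 10180/421.1 = 24.17 mg/L; combined flow 421.1 L/s.
Travel time t = 23.7·1000 / 0.26 = 91150 s = 25.32 h.
4.4%/h lost → k = −ln(1 − 0.044) = 0.04500 h⁻¹.
First-order decay: C = 24.17·exp(−k·t) = 24.17·0.3200 = 7.735 mg/L.
Second outfall: C = (421.1·7.735 + 66.00·540.0)/487.1 = 79.85 mg/L.

79.9 mg/L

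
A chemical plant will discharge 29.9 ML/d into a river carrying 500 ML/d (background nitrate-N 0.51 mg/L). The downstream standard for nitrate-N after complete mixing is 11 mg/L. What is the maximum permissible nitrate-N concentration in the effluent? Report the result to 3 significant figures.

186 mg/L

At the limit, (Qr·Cr + Qe·Cₑ)/(Qr + Qe) = 11:
Cₑ = (529.9·11 − 500.0·0.5100) / 29.90 = 186.4 mg/L.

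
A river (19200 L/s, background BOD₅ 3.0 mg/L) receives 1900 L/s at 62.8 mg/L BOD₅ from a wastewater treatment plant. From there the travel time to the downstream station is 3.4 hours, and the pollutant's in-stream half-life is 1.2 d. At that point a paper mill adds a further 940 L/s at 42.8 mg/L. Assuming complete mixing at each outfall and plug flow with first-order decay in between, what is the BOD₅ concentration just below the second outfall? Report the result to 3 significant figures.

9.22 mg/L

Flow-weighted average: C = (19200·3.000 + 1900·62.80) / 21100 = 176900/21100 = 8.385 mg/L; combined flow 21100 L/s.
Half-life 1.2 d → k = ln 2 / 1.2 = 0.5776 d⁻¹.
After decay, C = 8.385 × e^(−kt) = 8.385 × 0.9214 = 7.726 mg/L.
At the second outfall, C = (21100·7.726 + 940.0·42.80) / (21100 + 940.0) = 9.222 mg/L.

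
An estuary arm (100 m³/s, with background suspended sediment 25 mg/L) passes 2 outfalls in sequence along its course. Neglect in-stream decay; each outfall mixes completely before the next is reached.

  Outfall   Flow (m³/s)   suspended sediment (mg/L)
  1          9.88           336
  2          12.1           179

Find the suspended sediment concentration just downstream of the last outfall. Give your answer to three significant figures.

Below outfall 1: Q → 109.9 m³/s, C = (100.0·25.00 + 9.880·336.0)/109.9 = 52.96 mg/L.
Below outfall 2: Q → 122.0 m³/s, C = (109.9·52.96 + 12.10·179.0)/122.0 = 65.47 mg/L.

65.5 mg/L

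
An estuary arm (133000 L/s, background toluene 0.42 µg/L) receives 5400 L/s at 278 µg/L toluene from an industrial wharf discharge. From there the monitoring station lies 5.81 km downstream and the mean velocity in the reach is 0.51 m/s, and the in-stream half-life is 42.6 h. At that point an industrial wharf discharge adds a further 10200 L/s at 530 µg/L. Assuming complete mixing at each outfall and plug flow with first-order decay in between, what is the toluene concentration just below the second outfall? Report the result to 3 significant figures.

46.3 µg/L

Flow-weighted average: C = (133000·0.4200 + 5400·278.0) / 138400 = 1557000/138400 = 11.25 µg/L; combined flow 138400 L/s.
Travel time t = 5.81·1000 / 0.51 = 11390 s = 3.164 h.
Half-life 42.6 h → k = ln 2 / 42.6 = 0.01627 h⁻¹ = 0.3905 d⁻¹.
Decay over the reach: 11.25·exp(−kt) = 11.25·0.9498 = 10.69 µg/L.
At the second outfall, C = (138400·10.69 + 10200·530.0) / (138400 + 10200) = 46.33 µg/L.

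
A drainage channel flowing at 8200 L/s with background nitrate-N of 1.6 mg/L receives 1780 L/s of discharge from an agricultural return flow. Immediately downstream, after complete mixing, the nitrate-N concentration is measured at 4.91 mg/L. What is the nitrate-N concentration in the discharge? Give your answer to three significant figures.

Mass balance: 8200·1.600 + 1780·Cₑ = 9980·4.910
→ Cₑ = (9980·4.910 − 8200·1.600) / 1780 = 20.16 mg/L.

20.2 mg/L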